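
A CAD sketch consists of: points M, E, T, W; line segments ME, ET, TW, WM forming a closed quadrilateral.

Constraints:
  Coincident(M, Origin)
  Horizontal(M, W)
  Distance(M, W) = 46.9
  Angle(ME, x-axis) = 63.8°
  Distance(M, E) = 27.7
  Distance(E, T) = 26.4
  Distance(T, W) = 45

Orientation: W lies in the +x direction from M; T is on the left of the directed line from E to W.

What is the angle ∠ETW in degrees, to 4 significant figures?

67.68°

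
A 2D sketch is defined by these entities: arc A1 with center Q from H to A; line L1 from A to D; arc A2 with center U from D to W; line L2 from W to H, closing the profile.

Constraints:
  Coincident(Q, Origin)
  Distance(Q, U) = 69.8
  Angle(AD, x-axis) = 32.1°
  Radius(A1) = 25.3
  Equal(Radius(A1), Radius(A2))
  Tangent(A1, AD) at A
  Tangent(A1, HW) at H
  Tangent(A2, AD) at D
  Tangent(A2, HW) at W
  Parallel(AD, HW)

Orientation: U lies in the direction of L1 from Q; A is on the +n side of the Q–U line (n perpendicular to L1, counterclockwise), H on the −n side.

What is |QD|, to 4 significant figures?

74.24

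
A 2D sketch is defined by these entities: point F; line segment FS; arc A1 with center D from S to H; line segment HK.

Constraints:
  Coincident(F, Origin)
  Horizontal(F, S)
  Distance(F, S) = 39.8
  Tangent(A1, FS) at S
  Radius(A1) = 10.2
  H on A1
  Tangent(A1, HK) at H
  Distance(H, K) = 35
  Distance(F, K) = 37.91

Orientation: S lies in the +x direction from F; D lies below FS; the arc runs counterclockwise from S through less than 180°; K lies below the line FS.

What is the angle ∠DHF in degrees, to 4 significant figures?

159.4°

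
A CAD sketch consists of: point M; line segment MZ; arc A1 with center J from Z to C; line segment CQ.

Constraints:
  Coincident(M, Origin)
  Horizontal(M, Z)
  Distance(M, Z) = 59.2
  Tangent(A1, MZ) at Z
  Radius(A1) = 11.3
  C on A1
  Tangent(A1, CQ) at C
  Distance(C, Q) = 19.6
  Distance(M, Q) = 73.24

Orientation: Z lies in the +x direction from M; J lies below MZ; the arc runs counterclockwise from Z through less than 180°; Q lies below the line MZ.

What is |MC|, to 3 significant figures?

54.9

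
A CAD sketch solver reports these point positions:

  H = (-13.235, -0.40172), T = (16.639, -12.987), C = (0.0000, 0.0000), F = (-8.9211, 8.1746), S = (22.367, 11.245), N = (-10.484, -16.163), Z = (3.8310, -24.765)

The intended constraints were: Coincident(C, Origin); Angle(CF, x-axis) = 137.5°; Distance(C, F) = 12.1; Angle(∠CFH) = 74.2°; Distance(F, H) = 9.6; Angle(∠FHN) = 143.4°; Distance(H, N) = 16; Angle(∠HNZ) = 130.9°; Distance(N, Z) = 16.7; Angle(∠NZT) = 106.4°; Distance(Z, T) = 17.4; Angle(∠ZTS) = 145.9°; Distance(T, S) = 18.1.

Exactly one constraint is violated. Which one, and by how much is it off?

Distance(T, S) = 18.1 — off by 6.80.

C = (0.00, 0.00) ✓; CF at 137.5° ✓; |CF| = 12.10 ✓; ∠CFH = 74.20° ✓; |FH| = 9.600 ✓; ∠FHN = 143.4° ✓; |HN| = 16.00 ✓; ∠HNZ = 130.9° ✓; |NZ| = 16.70 ✓; ∠NZT = 106.4° ✓; |ZT| = 17.40 ✓; ∠ZTS = 145.9° ✓; |TS| = 24.90 ✗.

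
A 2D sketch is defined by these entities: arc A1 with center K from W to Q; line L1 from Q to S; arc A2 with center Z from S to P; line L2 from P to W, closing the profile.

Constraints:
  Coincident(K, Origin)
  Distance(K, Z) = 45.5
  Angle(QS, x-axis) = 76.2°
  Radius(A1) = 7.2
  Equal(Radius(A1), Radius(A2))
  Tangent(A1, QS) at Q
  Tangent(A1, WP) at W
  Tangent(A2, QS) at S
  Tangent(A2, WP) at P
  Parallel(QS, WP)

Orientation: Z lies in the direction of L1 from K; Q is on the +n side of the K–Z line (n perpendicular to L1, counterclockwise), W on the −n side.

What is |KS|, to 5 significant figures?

46.066

Tangency of A1 to both parallel lines with radius 7.2 puts Q and W at K ± 7.2·n: Q = (-6.9922, 1.7174), W = (6.9922, -1.7174). Equal radii place S and P the same way about Z: S = Z + 7.2·n = (3.8611, 45.904), P = Z − 7.2·n = (17.845, 42.469). Then |KS| = |S − K| = 46.066.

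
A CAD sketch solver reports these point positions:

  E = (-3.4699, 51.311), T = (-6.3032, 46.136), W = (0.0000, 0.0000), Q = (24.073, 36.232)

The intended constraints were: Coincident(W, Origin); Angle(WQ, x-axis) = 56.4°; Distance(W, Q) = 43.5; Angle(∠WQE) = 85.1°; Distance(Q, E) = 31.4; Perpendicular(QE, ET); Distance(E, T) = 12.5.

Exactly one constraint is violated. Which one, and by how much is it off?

Distance(E, T) = 12.5 — off by 6.60.

W = (0.00, 0.00) ✓; WQ at 56.40° ✓; |WQ| = 43.50 ✓; ∠WQE = 85.10° ✓; |QE| = 31.40 ✓; ∠(QE, ET) = 90.00° ✓; |ET| = 5.900 ✗.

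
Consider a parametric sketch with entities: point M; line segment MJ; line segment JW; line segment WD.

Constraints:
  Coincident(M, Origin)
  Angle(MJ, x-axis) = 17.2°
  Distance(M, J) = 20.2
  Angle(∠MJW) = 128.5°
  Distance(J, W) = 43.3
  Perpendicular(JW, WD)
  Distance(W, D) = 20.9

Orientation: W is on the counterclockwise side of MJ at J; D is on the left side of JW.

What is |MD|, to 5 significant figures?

56.106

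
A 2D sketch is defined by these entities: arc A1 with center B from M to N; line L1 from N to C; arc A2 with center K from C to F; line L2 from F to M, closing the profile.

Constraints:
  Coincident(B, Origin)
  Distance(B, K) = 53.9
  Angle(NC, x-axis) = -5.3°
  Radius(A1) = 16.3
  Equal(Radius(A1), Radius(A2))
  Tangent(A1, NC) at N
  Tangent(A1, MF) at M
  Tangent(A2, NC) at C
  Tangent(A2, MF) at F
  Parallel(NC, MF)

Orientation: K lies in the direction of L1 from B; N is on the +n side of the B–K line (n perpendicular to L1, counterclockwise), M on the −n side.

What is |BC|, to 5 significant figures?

56.311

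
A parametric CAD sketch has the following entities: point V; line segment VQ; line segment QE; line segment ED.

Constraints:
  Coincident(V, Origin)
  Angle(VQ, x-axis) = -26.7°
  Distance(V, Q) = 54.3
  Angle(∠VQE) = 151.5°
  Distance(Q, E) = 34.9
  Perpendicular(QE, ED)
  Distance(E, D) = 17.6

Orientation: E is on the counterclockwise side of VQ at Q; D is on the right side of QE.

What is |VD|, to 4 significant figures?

93.38

V is at the origin; VQ runs at -26.7° with length 54.3, so Q = 54.3·(cos -26.7°, sin -26.7°) = (48.51, -24.40). ∠VQE = 151.5°, so QE runs at -26.7° + (180° − 151.5°) = 1.800° from the x-axis; with |QE| = 34.9, E = Q + 34.9·(cos 1.800°, sin 1.800°) = (83.39, -23.30). QE ⟂ ED; with |ED| = 17.6 on the right of QE, D = E + 17.6·(0.03141, -0.9995) = (83.95, -40.89). Then |VD| = |D − V| = 93.38.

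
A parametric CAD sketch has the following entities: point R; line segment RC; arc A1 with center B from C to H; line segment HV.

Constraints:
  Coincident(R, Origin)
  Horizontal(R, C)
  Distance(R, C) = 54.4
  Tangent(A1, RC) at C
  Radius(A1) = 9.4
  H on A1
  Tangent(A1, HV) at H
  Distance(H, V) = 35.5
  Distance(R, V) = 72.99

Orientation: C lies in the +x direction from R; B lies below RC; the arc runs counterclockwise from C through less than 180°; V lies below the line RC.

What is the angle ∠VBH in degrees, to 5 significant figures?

75.169°

Checks: R.y = 0.00, C.y = 0.00 ✓; |BH| = 9.400 ✓; ∠(BH, HV) = 90.00° ✓; |HV| = 35.50 ✓; |RV| = 72.99 ✓.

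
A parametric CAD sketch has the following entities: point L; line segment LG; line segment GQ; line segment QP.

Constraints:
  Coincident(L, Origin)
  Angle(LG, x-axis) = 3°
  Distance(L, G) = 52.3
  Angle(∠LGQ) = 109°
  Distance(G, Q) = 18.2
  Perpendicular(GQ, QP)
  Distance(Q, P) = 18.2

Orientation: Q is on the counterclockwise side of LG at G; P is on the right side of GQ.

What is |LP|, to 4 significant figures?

76.27

∠LGQ = 109.0°, so GQ runs at 3.0° + (180° − 109.0°) = 74.00° from the x-axis; with |GQ| = 18.2, Q = G + 18.2·(cos 74.00°, sin 74.00°) = (57.24, 20.23). The perpendicularity gives QP at right angles to GQ; with |QP| = 18.2 on the right of GQ, P = Q + 18.2·(0.9613, -0.2756) = (74.74, 15.22). Then |LP| = |P − L| = 76.27.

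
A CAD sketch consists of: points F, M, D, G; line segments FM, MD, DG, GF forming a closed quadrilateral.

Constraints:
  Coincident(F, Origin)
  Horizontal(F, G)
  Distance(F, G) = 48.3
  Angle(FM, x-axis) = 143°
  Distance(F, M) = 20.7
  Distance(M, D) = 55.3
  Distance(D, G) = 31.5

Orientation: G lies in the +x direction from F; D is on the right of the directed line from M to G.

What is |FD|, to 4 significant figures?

34.63

Checks: |FG| = 48.30 ✓; |FM| = 20.70 ✓; |MD| = 55.30 ✓; |DG| = 31.50 ✓.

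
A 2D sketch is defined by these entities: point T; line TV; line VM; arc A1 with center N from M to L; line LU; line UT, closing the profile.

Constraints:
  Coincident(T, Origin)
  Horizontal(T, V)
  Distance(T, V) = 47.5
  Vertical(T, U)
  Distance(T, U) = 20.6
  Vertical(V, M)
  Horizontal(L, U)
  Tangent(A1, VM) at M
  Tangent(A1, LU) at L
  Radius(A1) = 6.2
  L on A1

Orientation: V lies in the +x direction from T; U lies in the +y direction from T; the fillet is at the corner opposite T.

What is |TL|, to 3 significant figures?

46.2

T is at the origin; T and V share the same y with |TV| = 47.5 and V on the +x side, so V = (47.5, 0.00). TU is vertical with |TU| = 20.6 and U on the +y side, so U = (0.00, 20.6). The virtual corner opposite T is at (47.5, 20.6). The tangent condition forces NM to be normal to VM and the tangent condition forces NL to be normal to LU, with radius 6.2, so the center N sits 6.2 in from both sides at N = (41.3, 14.4). That places the tangent points at M = (47.5, 14.4) on VM and L = (41.3, 20.6) on LU. Then |TL| = |L − T| = 46.2.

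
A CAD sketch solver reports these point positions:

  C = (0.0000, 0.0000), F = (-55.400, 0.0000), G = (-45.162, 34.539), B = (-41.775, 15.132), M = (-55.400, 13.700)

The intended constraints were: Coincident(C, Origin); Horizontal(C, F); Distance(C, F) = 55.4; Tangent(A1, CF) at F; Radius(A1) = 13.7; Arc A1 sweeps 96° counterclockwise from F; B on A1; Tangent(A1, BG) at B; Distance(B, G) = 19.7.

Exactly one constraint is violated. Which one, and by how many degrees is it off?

Tangent(A1, BG) at B — off by 3.90°.

C = (0.00, 0.00) ✓; C.y = 0.00, F.y = 0.00 ✓; |CF| = 55.40 ✓; ∠(MF, FC) = 90.00° ✓; |MF| = 13.70 ✓; bearing(M→B) − bearing(M→F) = 96.00° ✓; |MB| = 13.70 ✓; ∠(MB, BG) = 86.10° ✗; |BG| = 19.70 ✓.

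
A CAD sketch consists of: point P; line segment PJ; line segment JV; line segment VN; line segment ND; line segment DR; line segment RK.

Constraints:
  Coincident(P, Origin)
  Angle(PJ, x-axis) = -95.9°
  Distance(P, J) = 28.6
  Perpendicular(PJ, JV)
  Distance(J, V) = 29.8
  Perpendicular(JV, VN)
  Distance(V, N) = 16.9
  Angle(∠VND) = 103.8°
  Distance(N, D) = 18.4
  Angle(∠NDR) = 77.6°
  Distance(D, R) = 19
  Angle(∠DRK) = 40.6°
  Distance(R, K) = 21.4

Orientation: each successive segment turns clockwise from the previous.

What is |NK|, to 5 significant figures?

4.2183

P is at the origin; PJ runs at -95.9° with length 28.6, so J = (-2.9399, -28.449). PJ ⟂ JV, so JV runs at 174.10°; with |JV| = 29.8, V = (-32.582, -25.385). JV ⟂ VN, so VN runs at 84.100°; with |VN| = 16.9, N = (-30.845, -8.5748). ∠VND = 103.8° gives ND at 7.9000° from the x-axis; with |ND| = 18.4, D = (-12.619, -6.0458). ∠NDR = 77.6° gives DR at -94.500° from the x-axis; with |DR| = 19.0, R = (-14.110, -24.987). ∠DRK = 40.6° gives RK at 126.10° from the x-axis; with |RK| = 21.4, K = (-26.719, -7.6963). Then |NK| = |K − N| = 4.2183.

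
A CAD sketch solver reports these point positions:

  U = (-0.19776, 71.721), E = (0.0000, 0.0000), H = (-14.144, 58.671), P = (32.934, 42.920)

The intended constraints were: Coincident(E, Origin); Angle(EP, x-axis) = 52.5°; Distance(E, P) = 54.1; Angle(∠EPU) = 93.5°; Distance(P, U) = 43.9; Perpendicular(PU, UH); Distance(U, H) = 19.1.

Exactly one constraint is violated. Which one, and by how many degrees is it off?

Perpendicular(PU, UH) — off by 5.90°.

E = (0.00, 0.00) ✓; EP at 52.50° ✓; |EP| = 54.10 ✓; ∠EPU = 93.50° ✓; |PU| = 43.90 ✓; ∠(PU, UH) = 84.10° ✗; |UH| = 19.10 ✓.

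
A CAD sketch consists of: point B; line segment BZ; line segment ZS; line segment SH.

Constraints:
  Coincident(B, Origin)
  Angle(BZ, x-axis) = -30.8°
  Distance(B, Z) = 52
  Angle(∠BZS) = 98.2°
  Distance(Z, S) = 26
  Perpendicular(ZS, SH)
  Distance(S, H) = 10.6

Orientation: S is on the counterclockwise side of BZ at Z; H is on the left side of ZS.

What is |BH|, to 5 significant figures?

52.791

∠BZS = 98.2°, so ZS runs at -30.8° + (180° − 98.2°) = 51.000° from the x-axis; with |ZS| = 26.0, S = Z + 26.0·(cos 51.000°, sin 51.000°) = (61.028, -6.4204). The perpendicularity gives SH at right angles to ZS; with |SH| = 10.6 on the left of ZS, H = S + 10.6·(-0.77715, 0.62932) = (52.790, 0.25036). Then |BH| = |H − B| = 52.791.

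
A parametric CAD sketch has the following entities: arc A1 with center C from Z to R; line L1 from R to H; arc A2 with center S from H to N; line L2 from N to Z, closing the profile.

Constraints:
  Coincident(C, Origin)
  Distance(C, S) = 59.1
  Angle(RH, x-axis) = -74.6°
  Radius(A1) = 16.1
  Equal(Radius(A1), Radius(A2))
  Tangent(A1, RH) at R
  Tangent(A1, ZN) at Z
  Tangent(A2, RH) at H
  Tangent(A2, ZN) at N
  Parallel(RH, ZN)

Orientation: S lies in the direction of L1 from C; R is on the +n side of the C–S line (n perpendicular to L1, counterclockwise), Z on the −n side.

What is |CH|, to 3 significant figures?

61.3

Tangency of A1 to both parallel lines with radius 16.1 puts R and Z at C ± 16.1·n: R = (15.5, 4.28), Z = (-15.5, -4.28). Equal radii place H and N the same way about S: H = S + 16.1·n = (31.2, -52.7), N = S − 16.1·n = (0.172, -61.3). Then |CH| = |H − C| = 61.3.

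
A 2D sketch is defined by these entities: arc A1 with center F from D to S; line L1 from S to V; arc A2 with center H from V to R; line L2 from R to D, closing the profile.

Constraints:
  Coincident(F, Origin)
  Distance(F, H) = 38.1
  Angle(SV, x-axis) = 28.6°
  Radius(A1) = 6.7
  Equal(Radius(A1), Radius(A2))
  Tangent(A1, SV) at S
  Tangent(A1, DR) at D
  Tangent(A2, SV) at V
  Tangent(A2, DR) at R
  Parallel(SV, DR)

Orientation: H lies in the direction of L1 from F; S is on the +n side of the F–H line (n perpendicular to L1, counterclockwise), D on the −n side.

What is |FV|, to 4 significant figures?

38.68

The slot axis is L1's direction at 28.6°, so u = (cos 28.6°, sin 28.6°) = (0.8780, 0.4787) and n = (−sin 28.6°, cos 28.6°) = (-0.4787, 0.8780). F is at the origin and H lies 38.1 along u from F, so H = 38.1·u = (33.45, 18.24). Tangency of A1 to both parallel lines with radius 6.7 puts S and D at F ± 6.7·n: S = (-3.207, 5.882), D = (3.207, -5.882). Equal radii place V and R the same way about H: V = H + 6.7·n = (30.24, 24.12), R = H − 6.7·n = (36.66, 12.36). Then |FV| = |V − F| = 38.68.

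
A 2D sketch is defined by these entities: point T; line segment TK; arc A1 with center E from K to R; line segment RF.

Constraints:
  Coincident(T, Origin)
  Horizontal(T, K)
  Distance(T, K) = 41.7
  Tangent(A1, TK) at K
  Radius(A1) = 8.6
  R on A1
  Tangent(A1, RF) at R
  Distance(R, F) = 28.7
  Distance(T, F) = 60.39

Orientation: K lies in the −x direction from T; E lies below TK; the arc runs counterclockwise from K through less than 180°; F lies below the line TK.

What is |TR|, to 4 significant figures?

51.15

T is at the origin; TK is horizontal with |TK| = 41.7 and K on the −x side, so K = (-41.70, 0.000). Tangency of A1 to TK means the radius EK is perpendicular to TK, so E = K + (0, -8.6) = (-41.70, -8.600). Since ER ⟂ RF (tangency), |EF| = √(8.6² + 28.7²) = 29.96 regardless of where R sits on A1. So F lies on both circle(T, 60.39) and circle(E, 29.96); the below-TK intersection is F = (-46.84, -38.12). R is the foot of the tangent from F: R = (-50.24, -9.618).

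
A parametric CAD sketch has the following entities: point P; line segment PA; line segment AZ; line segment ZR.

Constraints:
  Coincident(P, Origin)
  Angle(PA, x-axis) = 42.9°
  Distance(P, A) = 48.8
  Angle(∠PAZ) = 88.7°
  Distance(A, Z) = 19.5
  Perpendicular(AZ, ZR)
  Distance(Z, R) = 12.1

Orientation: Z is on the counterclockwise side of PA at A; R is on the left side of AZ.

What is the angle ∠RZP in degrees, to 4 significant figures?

20.66°

∠PAZ = 88.7°, so AZ runs at 42.9° + (180° − 88.7°) = 134.2° from the x-axis; with |AZ| = 19.5, Z = A + 19.5·(cos 134.2°, sin 134.2°) = (22.15, 47.20). AZ is perpendicular to ZR; with |ZR| = 12.1 on the left of AZ, R = Z + 12.1·(-0.7169, -0.6972) = (13.48, 38.76). Then cos ∠RZP = ZR·ZP / (|ZR||ZP|), giving 20.66°.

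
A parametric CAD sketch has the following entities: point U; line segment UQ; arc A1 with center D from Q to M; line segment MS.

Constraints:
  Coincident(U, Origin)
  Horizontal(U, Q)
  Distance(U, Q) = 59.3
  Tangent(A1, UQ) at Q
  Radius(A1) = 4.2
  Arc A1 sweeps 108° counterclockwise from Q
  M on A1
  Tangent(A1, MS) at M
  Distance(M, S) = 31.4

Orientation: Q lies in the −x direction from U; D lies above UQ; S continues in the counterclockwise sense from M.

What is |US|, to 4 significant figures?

74.00

U is at the origin; UQ is horizontal with |UQ| = 59.3 and Q on the −x side, so Q = (-59.30, 0.000). Tangency of A1 to UQ means the radius DQ is perpendicular to UQ, so D = Q + (0, 4.2) = (-59.30, 4.200). On A1, Q sits at bearing -90° from D; a 108° counterclockwise sweep puts M at bearing 18°, so M = D + 4.2·(cos 18°, sin 18°) = (-55.31, 5.498). A1 meets MS tangentially, so DM is at right angles to MS, so MS runs along (−sin 18°, cos 18°); with |MS| = 31.4, S = (-65.01, 35.36). Then |US| = |S − U| = 74.00.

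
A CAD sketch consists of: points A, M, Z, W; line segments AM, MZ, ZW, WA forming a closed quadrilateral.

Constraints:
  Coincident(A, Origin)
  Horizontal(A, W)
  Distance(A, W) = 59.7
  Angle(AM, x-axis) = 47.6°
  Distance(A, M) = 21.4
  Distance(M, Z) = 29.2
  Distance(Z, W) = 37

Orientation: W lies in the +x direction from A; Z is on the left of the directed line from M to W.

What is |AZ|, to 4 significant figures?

50.10

A is at the origin; AW is horizontal with |AW| = 59.7 and W in +x, so W = (59.7, 0). AM runs at 47.6° with |AM| = 21.4, so M = (14.43, 15.80). Z is determined by |MZ| = 29.2 and |ZW| = 37.0 together: it lies at the intersection of circle(M, 29.2) and circle(W, 37.0). With |MW| = 47.95, the foot of the radical line on MW is 18.59 from M and the perpendicular offset is √(29.2² − 18.59²) = 22.52. Taking the left-of-MW solution: Z = (39.40, 30.94).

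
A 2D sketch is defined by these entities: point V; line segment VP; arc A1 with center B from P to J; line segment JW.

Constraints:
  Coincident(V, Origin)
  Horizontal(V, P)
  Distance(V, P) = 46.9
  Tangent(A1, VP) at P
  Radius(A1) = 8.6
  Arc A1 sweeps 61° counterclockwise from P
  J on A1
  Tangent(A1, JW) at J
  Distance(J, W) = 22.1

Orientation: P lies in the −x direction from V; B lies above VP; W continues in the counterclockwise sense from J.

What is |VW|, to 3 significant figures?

37.2

V is at the origin; VP is horizontal with |VP| = 46.9 and P on the −x side, so P = (-46.9, 0.00). A1 meets VP tangentially, so BP is at right angles to VP, so B = P + (0, 8.6) = (-46.9, 8.60). On A1, P sits at bearing -90° from B; a 61° counterclockwise sweep puts J at bearing -29°, so J = B + 8.6·(cos -29°, sin -29°) = (-39.4, 4.43). A1 meets JW tangentially, so BJ is at right angles to JW, so JW runs along (−sin -29°, cos -29°); with |JW| = 22.1, W = (-28.7, 23.8). Then |VW| = |W − V| = 37.2.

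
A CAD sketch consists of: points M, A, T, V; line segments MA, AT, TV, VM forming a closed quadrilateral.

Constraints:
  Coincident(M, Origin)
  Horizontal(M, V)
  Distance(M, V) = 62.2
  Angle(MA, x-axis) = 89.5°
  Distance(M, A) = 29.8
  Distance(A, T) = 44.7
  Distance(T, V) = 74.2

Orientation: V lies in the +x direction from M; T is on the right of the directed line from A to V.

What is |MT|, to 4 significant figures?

17.28

M is at the origin; MV is horizontal with |MV| = 62.2 and V in +x, so V = (62.2, 0). MA runs at 89.5° with |MA| = 29.8, so A = (0.2601, 29.80). T is determined by |AT| = 44.7 and |TV| = 74.2 together: it lies at the intersection of circle(A, 44.7) and circle(V, 74.2). With |AV| = 68.74, the foot of the radical line on AV is 8.853 from A and the perpendicular offset is √(44.7² − 8.853²) = 43.81. Taking the right-of-AV solution: T = (-10.76, -13.52).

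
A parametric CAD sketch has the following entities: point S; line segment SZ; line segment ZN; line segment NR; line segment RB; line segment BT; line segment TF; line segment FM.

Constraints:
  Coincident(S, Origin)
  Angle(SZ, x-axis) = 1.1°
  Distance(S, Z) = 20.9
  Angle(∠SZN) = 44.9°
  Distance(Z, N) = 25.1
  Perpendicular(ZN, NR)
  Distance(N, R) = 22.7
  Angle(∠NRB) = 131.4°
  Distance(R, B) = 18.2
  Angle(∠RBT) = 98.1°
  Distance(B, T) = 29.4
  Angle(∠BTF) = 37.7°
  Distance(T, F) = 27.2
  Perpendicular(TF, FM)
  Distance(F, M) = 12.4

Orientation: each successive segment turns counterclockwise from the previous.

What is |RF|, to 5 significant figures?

10.535

S is at the origin; SZ runs at 1.1° with length 20.9, so Z = (20.896, 0.40123). ∠SZN = 44.9° gives ZN at 136.20° from the x-axis; with |ZN| = 25.1, N = (2.7800, 17.774). ZN ⟂ NR, so NR runs at -133.80°; with |NR| = 22.7, R = (-12.932, 1.3901). ∠NRB = 131.4° gives RB at -85.200° from the x-axis; with |RB| = 18.2, B = (-11.409, -16.746). ∠RBT = 98.1° gives BT at -3.3000° from the x-axis; with |BT| = 29.4, T = (17.943, -18.438). ∠BTF = 37.7° gives TF at 139.00° from the x-axis; with |TF| = 27.2, F = (-2.5856, -0.59368). Then |RF| = |F − R| = 10.535.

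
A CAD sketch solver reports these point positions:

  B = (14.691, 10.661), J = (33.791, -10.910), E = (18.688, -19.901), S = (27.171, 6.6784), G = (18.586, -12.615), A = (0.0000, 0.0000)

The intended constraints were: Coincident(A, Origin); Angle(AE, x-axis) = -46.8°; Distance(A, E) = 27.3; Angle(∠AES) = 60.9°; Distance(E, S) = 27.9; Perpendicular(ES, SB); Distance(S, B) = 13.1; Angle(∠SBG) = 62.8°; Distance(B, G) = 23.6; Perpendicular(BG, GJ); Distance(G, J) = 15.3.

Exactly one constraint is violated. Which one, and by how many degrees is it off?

Perpendicular(BG, GJ) — off by 3.10°.

A = (0.00, 0.00) ✓; AE at -46.80° ✓; |AE| = 27.30 ✓; ∠AES = 60.90° ✓; |ES| = 27.90 ✓; ∠(ES, SB) = 90.00° ✓; |SB| = 13.10 ✓; ∠SBG = 62.80° ✓; |BG| = 23.60 ✓; ∠(BG, GJ) = 86.90° ✗; |GJ| = 15.30 ✓.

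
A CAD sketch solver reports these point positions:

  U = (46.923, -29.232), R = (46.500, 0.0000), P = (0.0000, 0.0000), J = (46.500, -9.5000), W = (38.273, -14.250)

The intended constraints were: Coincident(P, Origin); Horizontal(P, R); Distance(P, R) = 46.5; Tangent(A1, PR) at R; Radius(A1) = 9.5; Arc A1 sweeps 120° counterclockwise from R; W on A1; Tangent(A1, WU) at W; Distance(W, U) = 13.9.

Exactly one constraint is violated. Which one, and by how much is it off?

Distance(W, U) = 13.9 — off by 3.40.

P = (0.00, 0.00) ✓; P.y = 0.00, R.y = 0.00 ✓; |PR| = 46.50 ✓; ∠(JR, RP) = 90.00° ✓; |JR| = 9.500 ✓; bearing(J→W) − bearing(J→R) = 120.0° ✓; |JW| = 9.500 ✓; ∠(JW, WU) = 90.00° ✓; |WU| = 17.30 ✗.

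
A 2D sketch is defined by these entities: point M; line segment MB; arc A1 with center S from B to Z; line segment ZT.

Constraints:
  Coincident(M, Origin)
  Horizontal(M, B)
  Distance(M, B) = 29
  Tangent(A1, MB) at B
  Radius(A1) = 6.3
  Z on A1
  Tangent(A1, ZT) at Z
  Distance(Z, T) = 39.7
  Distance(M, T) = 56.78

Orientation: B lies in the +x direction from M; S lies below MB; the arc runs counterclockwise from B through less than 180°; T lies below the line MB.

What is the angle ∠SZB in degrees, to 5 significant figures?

37.743°

Checks: ∠(SB, BM) = 90.00° ✓; |SZ| = 6.300 ✓; ∠(SZ, ZT) = 90.00° ✓; |ZT| = 39.70 ✓; |MT| = 56.78 ✓.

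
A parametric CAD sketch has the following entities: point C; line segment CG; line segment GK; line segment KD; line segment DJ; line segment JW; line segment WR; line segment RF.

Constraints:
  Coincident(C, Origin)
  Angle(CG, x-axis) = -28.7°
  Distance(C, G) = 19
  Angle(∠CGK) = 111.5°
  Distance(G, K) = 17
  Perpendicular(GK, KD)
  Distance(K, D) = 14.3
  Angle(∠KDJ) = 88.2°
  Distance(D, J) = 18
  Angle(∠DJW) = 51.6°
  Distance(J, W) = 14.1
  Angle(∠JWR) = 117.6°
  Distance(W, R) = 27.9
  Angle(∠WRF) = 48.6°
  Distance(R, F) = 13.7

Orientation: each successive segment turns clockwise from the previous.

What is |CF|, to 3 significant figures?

31.2

C is at the origin; CG runs at -28.7° with length 19.0, so G = (16.7, -9.12). ∠CGK = 111.5° gives GK at -97.2° from the x-axis; with |GK| = 17.0, K = (14.5, -26.0). GK ⟂ KD, so KD runs at 173°; with |KD| = 14.3, D = (0.348, -24.2). ∠KDJ = 88.2° gives DJ at 81.0° from the x-axis; with |DJ| = 18.0, J = (3.16, -6.42). ∠DJW = 51.6° gives JW at -47.4° from the x-axis; with |JW| = 14.1, W = (12.7, -16.8). ∠JWR = 117.6° gives WR at -110° from the x-axis; with |WR| = 27.9, R = (3.26, -43.0). ∠WRF = 48.6° gives RF at 119° from the x-axis; with |RF| = 13.7, F = (-3.34, -31.0). Then |CF| = |F − C| = 31.2.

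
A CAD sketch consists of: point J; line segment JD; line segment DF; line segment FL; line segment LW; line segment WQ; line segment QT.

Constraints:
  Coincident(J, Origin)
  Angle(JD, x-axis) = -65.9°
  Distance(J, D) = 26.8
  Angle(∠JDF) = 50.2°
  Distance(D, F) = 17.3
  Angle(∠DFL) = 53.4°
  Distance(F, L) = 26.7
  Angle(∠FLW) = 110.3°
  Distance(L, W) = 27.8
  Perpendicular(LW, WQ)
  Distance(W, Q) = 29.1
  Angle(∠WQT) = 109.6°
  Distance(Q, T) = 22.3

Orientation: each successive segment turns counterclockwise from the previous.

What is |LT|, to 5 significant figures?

37.206

J is at the origin; JD runs at -65.9° with length 26.8, so D = (10.943, -24.464). ∠JDF = 50.2° gives DF at 63.900° from the x-axis; with |DF| = 17.3, F = (18.554, -8.9281). ∠DFL = 53.4° gives FL at -169.50° from the x-axis; with |FL| = 26.7, L = (-7.6987, -13.794). ∠FLW = 110.3° gives LW at -99.800° from the x-axis; with |LW| = 27.8, W = (-12.431, -41.188). LW ⟂ WQ, so WQ runs at -9.8000°; with |WQ| = 29.1, Q = (16.245, -46.141). ∠WQT = 109.6° gives QT at 60.600° from the x-axis; with |QT| = 22.3, T = (27.192, -26.713). Then |LT| = |T − L| = 37.206.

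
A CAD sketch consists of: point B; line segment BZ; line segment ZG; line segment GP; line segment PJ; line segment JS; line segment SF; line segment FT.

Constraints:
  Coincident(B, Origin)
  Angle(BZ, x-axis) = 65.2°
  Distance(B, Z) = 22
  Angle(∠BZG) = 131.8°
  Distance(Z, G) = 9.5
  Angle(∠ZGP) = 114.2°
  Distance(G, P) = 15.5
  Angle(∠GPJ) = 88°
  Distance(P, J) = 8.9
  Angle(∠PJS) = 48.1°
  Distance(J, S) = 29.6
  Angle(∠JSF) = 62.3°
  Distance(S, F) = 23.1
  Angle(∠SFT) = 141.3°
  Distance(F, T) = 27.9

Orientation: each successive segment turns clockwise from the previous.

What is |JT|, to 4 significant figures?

32.33

∠JSF = 62.3° gives SF at -30.40° from the x-axis; with |SF| = 23.1, F = (42.94, 23.34). ∠SFT = 141.3° gives FT at -69.10° from the x-axis; with |FT| = 27.9, T = (52.90, -2.725). Then |JT| = |T − J| = 32.33.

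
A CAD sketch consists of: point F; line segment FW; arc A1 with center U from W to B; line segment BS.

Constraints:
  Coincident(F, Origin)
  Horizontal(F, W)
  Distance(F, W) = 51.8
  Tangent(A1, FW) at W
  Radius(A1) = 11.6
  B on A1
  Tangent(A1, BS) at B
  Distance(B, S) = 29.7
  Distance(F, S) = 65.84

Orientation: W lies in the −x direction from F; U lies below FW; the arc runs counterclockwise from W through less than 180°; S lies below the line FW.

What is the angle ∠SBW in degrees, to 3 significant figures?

122°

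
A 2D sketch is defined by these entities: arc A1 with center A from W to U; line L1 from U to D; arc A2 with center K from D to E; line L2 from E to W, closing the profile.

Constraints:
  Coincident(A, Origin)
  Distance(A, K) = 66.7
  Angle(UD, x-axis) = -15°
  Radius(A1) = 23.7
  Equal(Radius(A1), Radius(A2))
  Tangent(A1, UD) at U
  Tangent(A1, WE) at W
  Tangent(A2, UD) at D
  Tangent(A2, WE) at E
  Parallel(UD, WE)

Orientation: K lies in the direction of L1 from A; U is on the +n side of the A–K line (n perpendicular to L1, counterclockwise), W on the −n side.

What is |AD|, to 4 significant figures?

70.79

The slot axis is L1's direction at -15.0°, so u = (cos -15.0°, sin -15.0°) = (0.9659, -0.2588) and n = (−sin -15.0°, cos -15.0°) = (0.2588, 0.9659). A is at the origin and K lies 66.7 along u from A, so K = 66.7·u = (64.43, -17.26). Tangency of A1 to both parallel lines with radius 23.7 puts U and W at A ± 23.7·n: U = (6.134, 22.89), W = (-6.134, -22.89). Equal radii place D and E the same way about K: D = K + 23.7·n = (70.56, 5.629), E = K − 23.7·n = (58.29, -40.16). Then |AD| = |D − A| = 70.79.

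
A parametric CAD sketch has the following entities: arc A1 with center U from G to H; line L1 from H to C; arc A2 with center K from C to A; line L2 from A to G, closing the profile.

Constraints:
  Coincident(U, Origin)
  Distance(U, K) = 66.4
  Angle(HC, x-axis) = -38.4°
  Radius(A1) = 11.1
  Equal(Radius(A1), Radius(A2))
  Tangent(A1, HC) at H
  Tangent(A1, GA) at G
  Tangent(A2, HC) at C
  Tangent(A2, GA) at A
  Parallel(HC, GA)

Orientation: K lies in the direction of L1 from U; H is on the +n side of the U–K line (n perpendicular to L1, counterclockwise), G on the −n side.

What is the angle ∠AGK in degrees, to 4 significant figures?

9.490°

Tangency of A1 to both parallel lines with radius 11.1 puts H and G at U ± 11.1·n: H = (6.895, 8.699), G = (-6.895, -8.699). Equal radii place C and A the same way about K: C = K + 11.1·n = (58.93, -32.55), A = K − 11.1·n = (45.14, -49.94). Then cos ∠AGK = GA·GK / (|GA||GK|), giving 9.490°.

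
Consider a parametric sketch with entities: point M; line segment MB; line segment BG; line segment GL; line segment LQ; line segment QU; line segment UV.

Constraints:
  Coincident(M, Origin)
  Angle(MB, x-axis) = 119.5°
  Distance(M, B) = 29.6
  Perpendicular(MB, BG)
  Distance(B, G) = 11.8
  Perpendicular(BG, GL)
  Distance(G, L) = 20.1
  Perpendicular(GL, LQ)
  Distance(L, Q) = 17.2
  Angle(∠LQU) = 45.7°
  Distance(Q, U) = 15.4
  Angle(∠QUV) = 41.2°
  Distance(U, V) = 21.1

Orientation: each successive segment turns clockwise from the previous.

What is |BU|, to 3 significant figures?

10.5

The perpendicularity gives LQ at right angles to GL, so LQ runs at -150°; with |LQ| = 17.2, Q = (-9.38, 5.61). ∠LQU = 45.7° gives QU at 75.2° from the x-axis; with |QU| = 15.4, U = (-5.44, 20.5). Then |BU| = |U − B| = 10.5.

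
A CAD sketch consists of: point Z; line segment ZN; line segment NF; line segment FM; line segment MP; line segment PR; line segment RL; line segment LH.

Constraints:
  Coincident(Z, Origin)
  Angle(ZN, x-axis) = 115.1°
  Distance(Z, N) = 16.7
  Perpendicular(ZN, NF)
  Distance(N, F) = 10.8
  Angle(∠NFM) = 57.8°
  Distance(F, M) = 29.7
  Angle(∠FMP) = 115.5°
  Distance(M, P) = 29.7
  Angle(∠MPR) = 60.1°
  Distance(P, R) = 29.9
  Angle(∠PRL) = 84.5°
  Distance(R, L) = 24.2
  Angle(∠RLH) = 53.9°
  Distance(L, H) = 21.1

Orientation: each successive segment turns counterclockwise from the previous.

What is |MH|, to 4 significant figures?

15.95

∠PRL = 84.5° gives RL at -112.8° from the x-axis; with |RL| = 24.2, L = (-2.334, 2.013). ∠RLH = 53.9° gives LH at 13.30° from the x-axis; with |LH| = 21.1, H = (18.20, 6.867). Then |MH| = |H − M| = 15.95.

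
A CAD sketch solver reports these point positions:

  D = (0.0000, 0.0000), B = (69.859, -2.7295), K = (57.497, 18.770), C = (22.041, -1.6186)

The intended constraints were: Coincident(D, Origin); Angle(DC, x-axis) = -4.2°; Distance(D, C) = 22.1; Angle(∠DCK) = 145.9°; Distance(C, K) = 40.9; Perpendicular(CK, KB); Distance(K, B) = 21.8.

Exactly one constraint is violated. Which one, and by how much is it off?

Distance(K, B) = 21.8 — off by 3.00.

D = (0.00, 0.00) ✓; DC at -4.200° ✓; |DC| = 22.10 ✓; ∠DCK = 145.9° ✓; |CK| = 40.90 ✓; ∠(CK, KB) = 90.00° ✓; |KB| = 24.80 ✗.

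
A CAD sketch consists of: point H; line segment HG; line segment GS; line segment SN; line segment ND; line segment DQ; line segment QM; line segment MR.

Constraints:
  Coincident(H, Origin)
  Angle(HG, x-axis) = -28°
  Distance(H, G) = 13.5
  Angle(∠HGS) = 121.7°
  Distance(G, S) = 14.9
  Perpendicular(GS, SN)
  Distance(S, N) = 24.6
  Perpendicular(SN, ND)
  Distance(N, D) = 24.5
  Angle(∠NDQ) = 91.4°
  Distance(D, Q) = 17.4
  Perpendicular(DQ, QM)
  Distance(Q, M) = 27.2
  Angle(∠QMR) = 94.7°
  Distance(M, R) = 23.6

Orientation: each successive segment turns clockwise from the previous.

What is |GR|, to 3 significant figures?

35.9

H is at the origin; HG runs at -28.0° with length 13.5, so G = (11.9, -6.34). ∠HGS = 121.7° gives GS at -86.3° from the x-axis; with |GS| = 14.9, S = (12.9, -21.2). The perpendicularity gives SN at right angles to GS, so SN runs at -176°; with |SN| = 24.6, N = (-11.7, -22.8). SN is perpendicular to ND, so ND runs at 93.7°; with |ND| = 24.5, D = (-13.2, 1.65). ∠NDQ = 91.4° gives DQ at 5.10° from the x-axis; with |DQ| = 17.4, Q = (4.08, 3.20). The perpendicularity gives QM at right angles to DQ, so QM runs at -84.9°; with |QM| = 27.2, M = (6.50, -23.9). ∠QMR = 94.7° gives MR at -170° from the x-axis; with |MR| = 23.6, R = (-16.8, -27.9). Then |GR| = |R − G| = 35.9.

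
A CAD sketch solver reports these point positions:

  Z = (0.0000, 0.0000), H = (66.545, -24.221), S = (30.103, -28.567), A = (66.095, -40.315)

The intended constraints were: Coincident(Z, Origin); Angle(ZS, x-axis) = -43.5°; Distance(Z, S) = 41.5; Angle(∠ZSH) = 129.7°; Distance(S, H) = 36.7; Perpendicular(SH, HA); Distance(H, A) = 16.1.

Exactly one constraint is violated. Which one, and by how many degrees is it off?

Perpendicular(SH, HA) — off by 8.40°.

Z = (0.00, 0.00) ✓; ZS at -43.50° ✓; |ZS| = 41.50 ✓; ∠ZSH = 129.7° ✓; |SH| = 36.70 ✓; ∠(SH, HA) = 98.40° ✗; |HA| = 16.10 ✓.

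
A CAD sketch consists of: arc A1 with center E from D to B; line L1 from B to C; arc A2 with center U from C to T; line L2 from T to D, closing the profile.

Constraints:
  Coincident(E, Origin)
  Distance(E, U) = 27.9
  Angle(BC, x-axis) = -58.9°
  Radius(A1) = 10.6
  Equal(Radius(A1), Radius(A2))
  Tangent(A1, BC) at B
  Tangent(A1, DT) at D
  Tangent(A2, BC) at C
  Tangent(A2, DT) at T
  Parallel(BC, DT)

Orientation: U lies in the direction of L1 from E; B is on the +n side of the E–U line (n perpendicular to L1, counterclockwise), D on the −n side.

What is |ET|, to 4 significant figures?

29.85

The slot axis is L1's direction at -58.9°, so u = (cos -58.9°, sin -58.9°) = (0.5165, -0.8563) and n = (−sin -58.9°, cos -58.9°) = (0.8563, 0.5165). E is at the origin and U lies 27.9 along u from E, so U = 27.9·u = (14.41, -23.89). Tangency of A1 to both parallel lines with radius 10.6 puts B and D at E ± 10.6·n: B = (9.076, 5.475), D = (-9.076, -5.475). Equal radii place C and T the same way about U: C = U + 10.6·n = (23.49, -18.41), T = U − 10.6·n = (5.335, -29.37). Then |ET| = |T − E| = 29.85.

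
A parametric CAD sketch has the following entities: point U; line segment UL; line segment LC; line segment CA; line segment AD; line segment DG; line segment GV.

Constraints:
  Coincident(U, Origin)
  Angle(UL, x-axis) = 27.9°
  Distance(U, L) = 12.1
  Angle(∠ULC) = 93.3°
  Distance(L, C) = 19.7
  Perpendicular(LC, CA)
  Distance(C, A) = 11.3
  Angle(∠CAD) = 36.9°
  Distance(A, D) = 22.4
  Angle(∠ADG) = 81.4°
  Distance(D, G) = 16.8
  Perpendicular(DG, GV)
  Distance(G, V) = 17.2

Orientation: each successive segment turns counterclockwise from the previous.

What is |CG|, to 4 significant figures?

14.64

U is at the origin; UL runs at 27.9° with length 12.1, so L = (10.69, 5.662). ∠ULC = 93.3° gives LC at 114.6° from the x-axis; with |LC| = 19.7, C = (2.493, 23.57). LC is perpendicular to CA, so CA runs at -155.4°; with |CA| = 11.3, A = (-7.782, 18.87). ∠CAD = 36.9° gives AD at -12.30° from the x-axis; with |AD| = 22.4, D = (14.10, 14.10). ∠ADG = 81.4° gives DG at 86.30° from the x-axis; with |DG| = 16.8, G = (15.19, 30.86). Then |CG| = |G − C| = 14.64.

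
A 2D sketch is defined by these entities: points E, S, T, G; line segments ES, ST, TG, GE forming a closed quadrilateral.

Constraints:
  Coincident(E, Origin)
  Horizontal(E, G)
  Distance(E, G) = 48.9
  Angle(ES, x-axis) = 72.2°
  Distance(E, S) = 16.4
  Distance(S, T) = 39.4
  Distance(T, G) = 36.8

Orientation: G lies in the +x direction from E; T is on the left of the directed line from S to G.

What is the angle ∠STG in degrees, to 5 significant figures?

75.282°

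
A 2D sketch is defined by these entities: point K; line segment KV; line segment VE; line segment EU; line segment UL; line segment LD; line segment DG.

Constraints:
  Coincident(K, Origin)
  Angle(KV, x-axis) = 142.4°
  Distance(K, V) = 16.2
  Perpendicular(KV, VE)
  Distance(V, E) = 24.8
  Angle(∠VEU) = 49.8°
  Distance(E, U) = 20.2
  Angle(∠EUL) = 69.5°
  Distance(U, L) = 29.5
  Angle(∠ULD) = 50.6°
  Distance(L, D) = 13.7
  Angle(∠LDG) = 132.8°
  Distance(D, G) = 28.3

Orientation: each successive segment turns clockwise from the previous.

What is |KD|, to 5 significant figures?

26.410

∠EUL = 69.5° gives UL at 171.70° from the x-axis; with |UL| = 29.5, L = (-22.626, 14.048). ∠ULD = 50.6° gives LD at 42.300° from the x-axis; with |LD| = 13.7, D = (-12.493, 23.268). Then |KD| = |D − K| = 26.410.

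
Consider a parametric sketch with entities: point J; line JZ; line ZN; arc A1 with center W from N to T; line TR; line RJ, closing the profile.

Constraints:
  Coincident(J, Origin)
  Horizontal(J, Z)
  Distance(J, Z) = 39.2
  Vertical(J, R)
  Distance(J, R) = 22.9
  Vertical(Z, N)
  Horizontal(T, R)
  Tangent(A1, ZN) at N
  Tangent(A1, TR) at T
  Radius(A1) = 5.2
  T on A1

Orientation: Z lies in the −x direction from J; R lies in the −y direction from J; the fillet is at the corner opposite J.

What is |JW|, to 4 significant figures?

38.33

J is at the origin; J and Z share the same y with |JZ| = 39.2 and Z on the −x side, so Z = (-39.20, 0.000). JR is vertical with |JR| = 22.9 and R on the −y side, so R = (0.000, -22.90). The virtual corner opposite J is at (-39.20, -22.90). Since A1 is tangent to ZN there, WN ⟂ ZN and A1 meets TR tangentially, so WT is at right angles to TR, with radius 5.2, so the center W sits 5.2 in from both sides at W = (-34.00, -17.70). Then |JW| = |W − J| = 38.33.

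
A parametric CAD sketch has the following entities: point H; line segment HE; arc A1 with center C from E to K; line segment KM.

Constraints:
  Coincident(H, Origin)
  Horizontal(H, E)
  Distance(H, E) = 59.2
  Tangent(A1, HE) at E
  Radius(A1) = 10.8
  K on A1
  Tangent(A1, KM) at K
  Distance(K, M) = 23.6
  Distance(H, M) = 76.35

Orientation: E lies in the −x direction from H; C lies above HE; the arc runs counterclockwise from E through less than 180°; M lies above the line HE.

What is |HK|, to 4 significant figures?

54.54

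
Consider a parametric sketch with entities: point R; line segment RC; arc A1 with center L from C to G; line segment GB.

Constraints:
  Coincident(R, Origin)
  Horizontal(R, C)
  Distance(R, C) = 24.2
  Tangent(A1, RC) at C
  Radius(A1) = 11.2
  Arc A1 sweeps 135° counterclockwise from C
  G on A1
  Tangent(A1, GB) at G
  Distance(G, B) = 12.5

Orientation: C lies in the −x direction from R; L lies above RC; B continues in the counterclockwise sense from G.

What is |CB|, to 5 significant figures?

27.974

R is at the origin; RC is horizontal with |RC| = 24.2 and C on the −x side, so C = (-24.200, 0.0000). Tangency of A1 to RC means the radius LC is perpendicular to RC, so L = C + (0, 11.2) = (-24.200, 11.200). On A1, C sits at bearing -90° from L; a 135° counterclockwise sweep puts G at bearing 45°, so G = L + 11.2·(cos 45°, sin 45°) = (-16.280, 19.120). Since A1 is tangent to GB there, LG ⟂ GB, so GB runs along (−sin 45°, cos 45°); with |GB| = 12.5, B = (-25.119, 27.958). Then |CB| = |B − C| = 27.974.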